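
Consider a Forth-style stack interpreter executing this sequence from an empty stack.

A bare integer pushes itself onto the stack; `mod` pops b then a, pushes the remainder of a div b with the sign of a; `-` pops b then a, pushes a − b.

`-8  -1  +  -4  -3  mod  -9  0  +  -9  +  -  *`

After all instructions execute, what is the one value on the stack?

-8  : [-8]
-1  : [-8, -1]
+   : [-9]
-4  : [-9, -4]
-3  : [-9, -4, -3]
mod : [-9, -1]
-9  : [-9, -1, -9]
0   : [-9, -1, -9, 0]
+   : [-9, -1, -9]
-9  : [-9, -1, -9, -9]
+   : [-9, -1, -18]
-   : [-9, 17]
*   : [-153]

-153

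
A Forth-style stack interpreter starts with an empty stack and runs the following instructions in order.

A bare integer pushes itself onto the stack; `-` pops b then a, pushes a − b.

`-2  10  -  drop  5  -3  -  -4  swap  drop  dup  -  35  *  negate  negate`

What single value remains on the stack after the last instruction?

0

-2     -> -2
10     -> -2 10
-      -> -12
drop   -> (empty)
5      -> 5
-3     -> 5 -3
-      -> 8
-4     -> 8 -4
swap   -> -4 8
drop   -> -4
dup    -> -4 -4
-      -> 0
35     -> 0 35
*      -> 0
negate -> 0
negate -> 0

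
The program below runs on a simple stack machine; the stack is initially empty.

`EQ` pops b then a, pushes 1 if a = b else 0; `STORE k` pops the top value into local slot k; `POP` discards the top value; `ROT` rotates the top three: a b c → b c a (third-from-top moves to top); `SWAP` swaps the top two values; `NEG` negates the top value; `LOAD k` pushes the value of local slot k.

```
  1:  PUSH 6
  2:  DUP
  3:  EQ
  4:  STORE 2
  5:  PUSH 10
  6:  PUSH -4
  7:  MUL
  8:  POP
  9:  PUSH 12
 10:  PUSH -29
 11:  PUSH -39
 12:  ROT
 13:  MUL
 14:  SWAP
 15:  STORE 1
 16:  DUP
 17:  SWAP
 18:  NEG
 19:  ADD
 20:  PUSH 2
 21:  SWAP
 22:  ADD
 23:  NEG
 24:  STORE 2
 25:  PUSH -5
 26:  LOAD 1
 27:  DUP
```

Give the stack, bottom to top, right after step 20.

PUSH 6   -> 6
DUP      -> 6 6
EQ       -> 1
STORE 2  -> (empty)
PUSH 10  -> 10
PUSH -4  -> 10 -4
MUL      -> -40
POP      -> (empty)
PUSH 12  -> 12
PUSH -29 -> 12 -29
PUSH -39 -> 12 -29 -39
ROT      -> -29 -39 12
MUL      -> -29 -468
SWAP     -> -468 -29
STORE 1  -> -468
DUP      -> -468 -468
SWAP     -> -468 -468
NEG      -> -468 468
ADD      -> 0
PUSH 2   -> 0 2

[0, 2]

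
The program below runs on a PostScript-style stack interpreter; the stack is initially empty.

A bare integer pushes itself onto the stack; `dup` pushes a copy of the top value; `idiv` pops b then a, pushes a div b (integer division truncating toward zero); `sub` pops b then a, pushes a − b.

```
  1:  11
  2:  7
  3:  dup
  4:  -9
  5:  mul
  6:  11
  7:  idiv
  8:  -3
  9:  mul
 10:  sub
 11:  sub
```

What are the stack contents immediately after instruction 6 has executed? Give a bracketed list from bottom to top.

11  : [11]
7   : [11, 7]
dup : [11, 7, 7]
-9  : [11, 7, 7, -9]
mul : [11, 7, -63]
11  : [11, 7, -63, 11]

[11, 7, -63, 11]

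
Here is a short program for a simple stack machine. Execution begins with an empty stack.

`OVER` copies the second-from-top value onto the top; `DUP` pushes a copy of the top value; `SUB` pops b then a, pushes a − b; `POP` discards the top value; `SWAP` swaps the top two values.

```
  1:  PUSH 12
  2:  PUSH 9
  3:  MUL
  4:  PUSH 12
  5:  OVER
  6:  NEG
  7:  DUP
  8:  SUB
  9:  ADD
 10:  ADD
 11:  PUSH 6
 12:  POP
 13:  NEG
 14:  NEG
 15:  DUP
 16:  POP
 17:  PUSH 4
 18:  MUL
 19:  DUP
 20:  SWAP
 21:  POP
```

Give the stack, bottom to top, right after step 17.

[120, 4]

PUSH 12 -> 12
PUSH 9  -> 12 9
MUL     -> 108
PUSH 12 -> 108 12
OVER    -> 108 12 108
NEG     -> 108 12 -108
DUP     -> 108 12 -108 -108
SUB     -> 108 12 0
ADD     -> 108 12
ADD     -> 120
PUSH 6  -> 120 6
POP     -> 120
NEG     -> -120
NEG     -> 120
DUP     -> 120 120
POP     -> 120
PUSH 4  -> 120 4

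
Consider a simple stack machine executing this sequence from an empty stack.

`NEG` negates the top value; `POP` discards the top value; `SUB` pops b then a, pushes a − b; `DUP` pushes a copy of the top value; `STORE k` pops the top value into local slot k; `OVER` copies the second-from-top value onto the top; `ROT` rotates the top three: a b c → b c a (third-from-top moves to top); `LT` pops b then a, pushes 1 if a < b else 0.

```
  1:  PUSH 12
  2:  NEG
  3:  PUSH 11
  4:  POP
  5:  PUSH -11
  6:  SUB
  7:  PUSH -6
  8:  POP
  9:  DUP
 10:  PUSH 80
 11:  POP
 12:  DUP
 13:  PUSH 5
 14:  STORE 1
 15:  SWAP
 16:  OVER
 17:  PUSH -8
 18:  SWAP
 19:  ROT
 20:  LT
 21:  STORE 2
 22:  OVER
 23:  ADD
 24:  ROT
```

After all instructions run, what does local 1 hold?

5

PUSH 12  : [12]
NEG      : [-12]
PUSH 11  : [-12, 11]
POP      : [-12]
PUSH -11 : [-12, -11]
SUB      : [-1]
PUSH -6  : [-1, -6]
POP      : [-1]
DUP      : [-1, -1]
PUSH 80  : [-1, -1, 80]
POP      : [-1, -1]
DUP      : [-1, -1, -1]
PUSH 5   : [-1, -1, -1, 5]
STORE 1  : [-1, -1, -1]
SWAP     : [-1, -1, -1]
OVER     : [-1, -1, -1, -1]
PUSH -8  : [-1, -1, -1, -1, -8]
SWAP     : [-1, -1, -1, -8, -1]
ROT      : [-1, -1, -8, -1, -1]
LT       : [-1, -1, -8, 0]
STORE 2  : [-1, -1, -8]
OVER     : [-1, -1, -8, -1]
ADD      : [-1, -1, -9]
ROT      : [-1, -9, -1]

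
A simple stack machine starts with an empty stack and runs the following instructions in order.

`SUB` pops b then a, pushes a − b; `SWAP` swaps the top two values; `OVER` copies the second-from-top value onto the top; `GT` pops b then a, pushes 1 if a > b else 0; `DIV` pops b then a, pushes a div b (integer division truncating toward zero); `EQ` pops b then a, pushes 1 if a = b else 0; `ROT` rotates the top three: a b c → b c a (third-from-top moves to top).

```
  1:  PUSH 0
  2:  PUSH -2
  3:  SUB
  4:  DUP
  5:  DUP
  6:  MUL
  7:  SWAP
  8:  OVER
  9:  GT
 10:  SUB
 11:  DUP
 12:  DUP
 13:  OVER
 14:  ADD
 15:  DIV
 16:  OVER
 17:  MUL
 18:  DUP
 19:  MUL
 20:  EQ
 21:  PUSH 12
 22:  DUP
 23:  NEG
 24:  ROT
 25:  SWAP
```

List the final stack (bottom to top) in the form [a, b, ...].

[12, 0, -12]

PUSH 0  : 0
PUSH -2 : 0 -2
SUB     : 2
DUP     : 2 2
DUP     : 2 2 2
MUL     : 2 4
SWAP    : 4 2
OVER    : 4 2 4
GT      : 4 0
SUB     : 4
DUP     : 4 4
DUP     : 4 4 4
OVER    : 4 4 4 4
ADD     : 4 4 8
DIV     : 4 0
OVER    : 4 0 4
MUL     : 4 0
DUP     : 4 0 0
MUL     : 4 0
EQ      : 0
PUSH 12 : 0 12
DUP     : 0 12 12
NEG     : 0 12 -12
ROT     : 12 -12 0
SWAP    : 12 0 -12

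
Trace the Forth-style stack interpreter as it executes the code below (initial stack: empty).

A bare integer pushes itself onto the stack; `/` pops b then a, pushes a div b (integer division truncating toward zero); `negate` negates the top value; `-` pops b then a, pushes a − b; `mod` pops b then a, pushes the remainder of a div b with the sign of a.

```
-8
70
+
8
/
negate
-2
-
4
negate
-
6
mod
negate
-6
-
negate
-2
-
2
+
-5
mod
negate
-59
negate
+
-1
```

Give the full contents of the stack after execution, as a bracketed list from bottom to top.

[62, -1]

-8     → [-8]
70     → [-8, 70]
+      → [62]
8      → [62, 8]
/      → [7]
negate → [-7]
-2     → [-7, -2]
-      → [-5]
4      → [-5, 4]
negate → [-5, -4]
-      → [-1]
6      → [-1, 6]
mod    → [-1]
negate → [1]
-6     → [1, -6]
-      → [7]
negate → [-7]
-2     → [-7, -2]
-      → [-5]
2      → [-5, 2]
+      → [-3]
-5     → [-3, -5]
mod    → [-3]
negate → [3]
-59    → [3, -59]
negate → [3, 59]
+      → [62]
-1     → [62, -1]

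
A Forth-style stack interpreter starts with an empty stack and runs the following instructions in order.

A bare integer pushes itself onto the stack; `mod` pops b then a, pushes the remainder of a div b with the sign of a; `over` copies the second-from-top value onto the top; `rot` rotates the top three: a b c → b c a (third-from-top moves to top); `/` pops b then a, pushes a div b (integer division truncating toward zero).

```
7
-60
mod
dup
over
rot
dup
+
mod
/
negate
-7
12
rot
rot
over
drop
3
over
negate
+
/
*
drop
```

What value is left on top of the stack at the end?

7      -> [7]
-60    -> [7, -60]
mod    -> [7]
dup    -> [7, 7]
over   -> [7, 7, 7]
rot    -> [7, 7, 7]
dup    -> [7, 7, 7, 7]
+      -> [7, 7, 14]
mod    -> [7, 7]
/      -> [1]
negate -> [-1]
-7     -> [-1, -7]
12     -> [-1, -7, 12]
rot    -> [-7, 12, -1]
rot    -> [12, -1, -7]
over   -> [12, -1, -7, -1]
drop   -> [12, -1, -7]
3      -> [12, -1, -7, 3]
over   -> [12, -1, -7, 3, -7]
negate -> [12, -1, -7, 3, 7]
+      -> [12, -1, -7, 10]
/      -> [12, -1, 0]
*      -> [12, 0]
drop   -> [12]

12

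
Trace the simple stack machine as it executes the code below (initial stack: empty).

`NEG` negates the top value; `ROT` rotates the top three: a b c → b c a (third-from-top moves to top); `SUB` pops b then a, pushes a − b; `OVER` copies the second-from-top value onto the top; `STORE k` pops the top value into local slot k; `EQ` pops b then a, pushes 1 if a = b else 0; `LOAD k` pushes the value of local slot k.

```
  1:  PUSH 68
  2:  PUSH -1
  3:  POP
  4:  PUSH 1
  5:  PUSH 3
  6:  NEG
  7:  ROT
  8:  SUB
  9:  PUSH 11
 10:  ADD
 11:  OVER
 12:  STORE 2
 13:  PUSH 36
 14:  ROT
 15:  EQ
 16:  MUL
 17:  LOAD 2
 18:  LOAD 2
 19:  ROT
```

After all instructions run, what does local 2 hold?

1

PUSH 68 : 68
PUSH -1 : 68 -1
POP     : 68
PUSH 1  : 68 1
PUSH 3  : 68 1 3
NEG     : 68 1 -3
ROT     : 1 -3 68
SUB     : 1 -71
PUSH 11 : 1 -71 11
ADD     : 1 -60
OVER    : 1 -60 1
STORE 2 : 1 -60
PUSH 36 : 1 -60 36
ROT     : -60 36 1
EQ      : -60 0
MUL     : 0
LOAD 2  : 0 1
LOAD 2  : 0 1 1
ROT     : 1 1 0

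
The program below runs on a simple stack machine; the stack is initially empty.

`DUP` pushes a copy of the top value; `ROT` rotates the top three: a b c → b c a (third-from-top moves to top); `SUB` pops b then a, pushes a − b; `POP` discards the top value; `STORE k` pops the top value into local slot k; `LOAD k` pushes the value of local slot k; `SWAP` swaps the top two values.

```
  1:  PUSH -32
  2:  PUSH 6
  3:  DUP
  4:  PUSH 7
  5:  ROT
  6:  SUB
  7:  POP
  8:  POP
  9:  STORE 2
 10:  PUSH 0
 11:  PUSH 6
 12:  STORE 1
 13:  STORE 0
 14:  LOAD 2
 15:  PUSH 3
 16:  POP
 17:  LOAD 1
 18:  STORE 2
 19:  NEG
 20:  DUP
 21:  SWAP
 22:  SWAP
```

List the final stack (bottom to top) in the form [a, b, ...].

[32, 32]

PUSH -32  [-32]
PUSH 6    [-32, 6]
DUP       [-32, 6, 6]
PUSH 7    [-32, 6, 6, 7]
ROT       [-32, 6, 7, 6]
SUB       [-32, 6, 1]
POP       [-32, 6]
POP       [-32]
STORE 2   []
PUSH 0    [0]
PUSH 6    [0, 6]
STORE 1   [0]
STORE 0   []
LOAD 2    [-32]
PUSH 3    [-32, 3]
POP       [-32]
LOAD 1    [-32, 6]
STORE 2   [-32]
NEG       [32]
DUP       [32, 32]
SWAP      [32, 32]
SWAP      [32, 32]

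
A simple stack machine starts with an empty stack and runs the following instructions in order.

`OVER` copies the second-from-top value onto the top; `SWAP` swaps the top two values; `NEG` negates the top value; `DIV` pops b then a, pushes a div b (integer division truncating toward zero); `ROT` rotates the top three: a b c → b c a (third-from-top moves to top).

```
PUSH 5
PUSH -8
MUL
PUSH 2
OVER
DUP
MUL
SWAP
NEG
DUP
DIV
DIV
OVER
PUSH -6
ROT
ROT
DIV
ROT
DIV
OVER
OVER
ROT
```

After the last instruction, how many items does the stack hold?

PUSH 5  : [5]
PUSH -8 : [5, -8]
MUL     : [-40]
PUSH 2  : [-40, 2]
OVER    : [-40, 2, -40]
DUP     : [-40, 2, -40, -40]
MUL     : [-40, 2, 1600]
SWAP    : [-40, 1600, 2]
NEG     : [-40, 1600, -2]
DUP     : [-40, 1600, -2, -2]
DIV     : [-40, 1600, 1]
DIV     : [-40, 1600]
OVER    : [-40, 1600, -40]
PUSH -6 : [-40, 1600, -40, -6]
ROT     : [-40, -40, -6, 1600]
ROT     : [-40, -6, 1600, -40]
DIV     : [-40, -6, -40]
ROT     : [-6, -40, -40]
DIV     : [-6, 1]
OVER    : [-6, 1, -6]
OVER    : [-6, 1, -6, 1]
ROT     : [-6, -6, 1, 1]

4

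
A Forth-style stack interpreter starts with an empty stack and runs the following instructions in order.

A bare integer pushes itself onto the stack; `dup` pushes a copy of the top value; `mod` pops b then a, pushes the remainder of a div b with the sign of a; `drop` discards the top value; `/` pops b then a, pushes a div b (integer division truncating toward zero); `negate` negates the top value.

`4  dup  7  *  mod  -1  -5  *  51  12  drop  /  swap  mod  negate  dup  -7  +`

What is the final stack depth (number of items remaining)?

4      -> 4
dup    -> 4 4
7      -> 4 4 7
*      -> 4 28
mod    -> 4
-1     -> 4 -1
-5     -> 4 -1 -5
*      -> 4 5
51     -> 4 5 51
12     -> 4 5 51 12
drop   -> 4 5 51
/      -> 4 0
swap   -> 0 4
mod    -> 0
negate -> 0
dup    -> 0 0
-7     -> 0 0 -7
+      -> 0 -7

2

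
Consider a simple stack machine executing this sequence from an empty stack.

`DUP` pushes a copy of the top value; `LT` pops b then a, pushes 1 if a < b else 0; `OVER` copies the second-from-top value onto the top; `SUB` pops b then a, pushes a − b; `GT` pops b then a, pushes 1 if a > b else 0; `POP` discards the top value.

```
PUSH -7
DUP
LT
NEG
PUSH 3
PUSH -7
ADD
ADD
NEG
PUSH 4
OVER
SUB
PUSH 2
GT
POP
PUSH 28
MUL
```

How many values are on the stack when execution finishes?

PUSH -7  [-7]
DUP      [-7, -7]
LT       [0]
NEG      [0]
PUSH 3   [0, 3]
PUSH -7  [0, 3, -7]
ADD      [0, -4]
ADD      [-4]
NEG      [4]
PUSH 4   [4, 4]
OVER     [4, 4, 4]
SUB      [4, 0]
PUSH 2   [4, 0, 2]
GT       [4, 0]
POP      [4]
PUSH 28  [4, 28]
MUL      [112]

1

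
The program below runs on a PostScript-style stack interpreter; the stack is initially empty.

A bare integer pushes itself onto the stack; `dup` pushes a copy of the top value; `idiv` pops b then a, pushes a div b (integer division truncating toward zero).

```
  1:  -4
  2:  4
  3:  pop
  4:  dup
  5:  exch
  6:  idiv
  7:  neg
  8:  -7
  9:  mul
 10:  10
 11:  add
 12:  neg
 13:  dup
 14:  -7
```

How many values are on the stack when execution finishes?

3

-4    [-4]
4     [-4, 4]
pop   [-4]
dup   [-4, -4]
exch  [-4, -4]
idiv  [1]
neg   [-1]
-7    [-1, -7]
mul   [7]
10    [7, 10]
add   [17]
neg   [-17]
dup   [-17, -17]
-7    [-17, -17, -7]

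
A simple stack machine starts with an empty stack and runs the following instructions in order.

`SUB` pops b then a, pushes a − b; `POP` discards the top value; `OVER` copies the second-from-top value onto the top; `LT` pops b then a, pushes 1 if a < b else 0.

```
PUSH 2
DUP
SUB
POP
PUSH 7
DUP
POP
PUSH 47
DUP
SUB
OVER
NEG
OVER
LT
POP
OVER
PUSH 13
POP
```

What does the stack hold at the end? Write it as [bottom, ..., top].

PUSH 2  : [2]
DUP     : [2, 2]
SUB     : [0]
POP     : []
PUSH 7  : [7]
DUP     : [7, 7]
POP     : [7]
PUSH 47 : [7, 47]
DUP     : [7, 47, 47]
SUB     : [7, 0]
OVER    : [7, 0, 7]
NEG     : [7, 0, -7]
OVER    : [7, 0, -7, 0]
LT      : [7, 0, 1]
POP     : [7, 0]
OVER    : [7, 0, 7]
PUSH 13 : [7, 0, 7, 13]
POP     : [7, 0, 7]

[7, 0, 7]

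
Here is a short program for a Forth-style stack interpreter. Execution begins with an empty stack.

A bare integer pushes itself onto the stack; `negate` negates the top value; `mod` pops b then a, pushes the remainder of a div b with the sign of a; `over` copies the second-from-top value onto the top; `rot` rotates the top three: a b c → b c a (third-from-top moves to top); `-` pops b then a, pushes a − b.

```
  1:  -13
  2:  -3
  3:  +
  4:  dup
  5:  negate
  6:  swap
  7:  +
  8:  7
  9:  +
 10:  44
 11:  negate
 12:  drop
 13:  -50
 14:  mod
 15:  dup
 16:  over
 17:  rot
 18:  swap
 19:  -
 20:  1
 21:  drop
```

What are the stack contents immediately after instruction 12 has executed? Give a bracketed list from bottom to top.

-13     -13
-3      -13 -3
+       -16
dup     -16 -16
negate  -16 16
swap    16 -16
+       0
7       0 7
+       7
44      7 44
negate  7 -44
drop    7

[7]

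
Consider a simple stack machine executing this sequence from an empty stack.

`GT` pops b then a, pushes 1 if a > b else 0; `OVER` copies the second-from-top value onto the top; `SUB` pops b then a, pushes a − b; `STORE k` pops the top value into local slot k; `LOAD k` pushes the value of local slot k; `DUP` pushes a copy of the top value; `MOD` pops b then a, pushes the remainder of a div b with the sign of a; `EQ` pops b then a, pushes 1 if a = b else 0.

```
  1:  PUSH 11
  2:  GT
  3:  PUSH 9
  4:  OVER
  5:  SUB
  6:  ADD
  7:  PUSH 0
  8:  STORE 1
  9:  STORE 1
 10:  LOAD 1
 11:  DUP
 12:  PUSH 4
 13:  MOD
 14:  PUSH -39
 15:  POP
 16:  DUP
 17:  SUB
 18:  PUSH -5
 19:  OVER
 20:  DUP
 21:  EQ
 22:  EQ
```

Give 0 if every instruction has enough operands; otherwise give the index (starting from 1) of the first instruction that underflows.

2

PUSH 11  11
GT  — needs 2 operands, stack has 1 → underflow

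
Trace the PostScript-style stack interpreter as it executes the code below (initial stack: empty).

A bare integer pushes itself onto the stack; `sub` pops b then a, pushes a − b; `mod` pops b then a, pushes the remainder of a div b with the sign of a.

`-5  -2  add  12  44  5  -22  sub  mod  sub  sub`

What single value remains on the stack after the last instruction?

-5   -5
-2   -5 -2
add  -7
12   -7 12
44   -7 12 44
5    -7 12 44 5
-22  -7 12 44 5 -22
sub  -7 12 44 27
mod  -7 12 17
sub  -7 -5
sub  -2

-2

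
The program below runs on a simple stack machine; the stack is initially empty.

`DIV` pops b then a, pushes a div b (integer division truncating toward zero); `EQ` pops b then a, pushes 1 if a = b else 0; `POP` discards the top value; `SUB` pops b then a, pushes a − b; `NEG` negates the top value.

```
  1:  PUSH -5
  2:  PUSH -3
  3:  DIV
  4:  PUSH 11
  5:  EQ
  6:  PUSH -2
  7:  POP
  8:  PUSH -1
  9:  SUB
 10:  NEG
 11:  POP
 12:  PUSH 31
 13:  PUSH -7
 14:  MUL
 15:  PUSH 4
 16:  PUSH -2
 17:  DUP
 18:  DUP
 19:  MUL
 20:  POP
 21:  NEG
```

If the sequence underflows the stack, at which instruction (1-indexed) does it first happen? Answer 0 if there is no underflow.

PUSH -5  [-5]
PUSH -3  [-5, -3]
DIV      [1]
PUSH 11  [1, 11]
EQ       [0]
PUSH -2  [0, -2]
POP      [0]
PUSH -1  [0, -1]
SUB      [1]
NEG      [-1]
POP      []
PUSH 31  [31]
PUSH -7  [31, -7]
MUL      [-217]
PUSH 4   [-217, 4]
PUSH -2  [-217, 4, -2]
DUP      [-217, 4, -2, -2]
DUP      [-217, 4, -2, -2, -2]
MUL      [-217, 4, -2, 4]
POP      [-217, 4, -2]
NEG      [-217, 4, 2]

0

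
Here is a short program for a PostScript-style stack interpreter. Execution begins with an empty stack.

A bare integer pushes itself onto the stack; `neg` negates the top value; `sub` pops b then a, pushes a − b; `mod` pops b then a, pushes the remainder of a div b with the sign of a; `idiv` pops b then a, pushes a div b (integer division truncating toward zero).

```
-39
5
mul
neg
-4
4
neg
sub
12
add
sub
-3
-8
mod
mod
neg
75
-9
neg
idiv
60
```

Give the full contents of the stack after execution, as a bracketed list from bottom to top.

-39   [-39]
5     [-39, 5]
mul   [-195]
neg   [195]
-4    [195, -4]
4     [195, -4, 4]
neg   [195, -4, -4]
sub   [195, 0]
12    [195, 0, 12]
add   [195, 12]
sub   [183]
-3    [183, -3]
-8    [183, -3, -8]
mod   [183, -3]
mod   [0]
neg   [0]
75    [0, 75]
-9    [0, 75, -9]
neg   [0, 75, 9]
idiv  [0, 8]
60    [0, 8, 60]

[0, 8, 60]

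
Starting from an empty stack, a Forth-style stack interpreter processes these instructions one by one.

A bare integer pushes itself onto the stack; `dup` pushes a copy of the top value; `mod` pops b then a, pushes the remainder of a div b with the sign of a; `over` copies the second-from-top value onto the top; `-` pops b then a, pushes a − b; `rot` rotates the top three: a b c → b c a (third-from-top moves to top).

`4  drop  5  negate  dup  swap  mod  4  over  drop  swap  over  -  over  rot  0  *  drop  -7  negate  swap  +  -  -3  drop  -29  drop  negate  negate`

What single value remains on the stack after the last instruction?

4      : [4]
drop   : []
5      : [5]
negate : [-5]
dup    : [-5, -5]
swap   : [-5, -5]
mod    : [0]
4      : [0, 4]
over   : [0, 4, 0]
drop   : [0, 4]
swap   : [4, 0]
over   : [4, 0, 4]
-      : [4, -4]
over   : [4, -4, 4]
rot    : [-4, 4, 4]
0      : [-4, 4, 4, 0]
*      : [-4, 4, 0]
drop   : [-4, 4]
-7     : [-4, 4, -7]
negate : [-4, 4, 7]
swap   : [-4, 7, 4]
+      : [-4, 11]
-      : [-15]
-3     : [-15, -3]
drop   : [-15]
-29    : [-15, -29]
drop   : [-15]
negate : [15]
negate : [-15]

-15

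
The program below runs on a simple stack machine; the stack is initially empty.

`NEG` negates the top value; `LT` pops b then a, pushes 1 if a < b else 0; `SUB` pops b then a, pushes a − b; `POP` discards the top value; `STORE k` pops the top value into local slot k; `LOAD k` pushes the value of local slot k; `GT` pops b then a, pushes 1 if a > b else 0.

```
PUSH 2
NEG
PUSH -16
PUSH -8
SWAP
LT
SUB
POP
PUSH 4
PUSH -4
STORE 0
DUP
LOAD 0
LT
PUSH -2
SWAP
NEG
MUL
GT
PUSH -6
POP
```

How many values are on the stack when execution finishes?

1

PUSH 2    [2]
NEG       [-2]
PUSH -16  [-2, -16]
PUSH -8   [-2, -16, -8]
SWAP      [-2, -8, -16]
LT        [-2, 0]
SUB       [-2]
POP       []
PUSH 4    [4]
PUSH -4   [4, -4]
STORE 0   [4]
DUP       [4, 4]
LOAD 0    [4, 4, -4]
LT        [4, 0]
PUSH -2   [4, 0, -2]
SWAP      [4, -2, 0]
NEG       [4, -2, 0]
MUL       [4, 0]
GT        [1]
PUSH -6   [1, -6]
POP       [1]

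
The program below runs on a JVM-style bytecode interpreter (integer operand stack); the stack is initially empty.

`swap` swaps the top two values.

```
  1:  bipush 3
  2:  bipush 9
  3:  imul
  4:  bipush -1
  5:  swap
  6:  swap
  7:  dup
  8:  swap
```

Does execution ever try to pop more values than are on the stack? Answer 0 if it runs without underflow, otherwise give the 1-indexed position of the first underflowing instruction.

bipush 3  → [3]
bipush 9  → [3, 9]
imul      → [27]
bipush -1 → [27, -1]
swap      → [-1, 27]
swap      → [27, -1]
dup       → [27, -1, -1]
swap      → [27, -1, -1]

0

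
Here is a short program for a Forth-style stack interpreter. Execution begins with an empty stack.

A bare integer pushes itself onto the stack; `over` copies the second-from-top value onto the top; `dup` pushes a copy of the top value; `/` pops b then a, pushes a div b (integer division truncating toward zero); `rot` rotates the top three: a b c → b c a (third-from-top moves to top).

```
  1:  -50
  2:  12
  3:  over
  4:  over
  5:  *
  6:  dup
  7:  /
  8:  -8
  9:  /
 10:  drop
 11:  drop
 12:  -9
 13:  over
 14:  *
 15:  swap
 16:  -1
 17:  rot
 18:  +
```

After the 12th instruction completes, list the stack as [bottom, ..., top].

[-50, -9]

-50  -> -50
12   -> -50 12
over -> -50 12 -50
over -> -50 12 -50 12
*    -> -50 12 -600
dup  -> -50 12 -600 -600
/    -> -50 12 1
-8   -> -50 12 1 -8
/    -> -50 12 0
drop -> -50 12
drop -> -50
-9   -> -50 -9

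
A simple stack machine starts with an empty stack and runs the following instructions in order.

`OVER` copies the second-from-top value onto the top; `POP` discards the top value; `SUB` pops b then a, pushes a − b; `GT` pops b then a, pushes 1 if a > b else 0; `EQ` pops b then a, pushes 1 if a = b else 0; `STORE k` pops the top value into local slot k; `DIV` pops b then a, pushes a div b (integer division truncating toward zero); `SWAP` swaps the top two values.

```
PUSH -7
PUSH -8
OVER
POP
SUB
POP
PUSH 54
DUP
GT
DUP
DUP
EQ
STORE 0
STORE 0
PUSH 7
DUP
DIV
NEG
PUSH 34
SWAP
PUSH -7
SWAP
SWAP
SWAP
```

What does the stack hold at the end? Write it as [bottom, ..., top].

PUSH -7  -7
PUSH -8  -7 -8
OVER     -7 -8 -7
POP      -7 -8
SUB      1
POP      (empty)
PUSH 54  54
DUP      54 54
GT       0
DUP      0 0
DUP      0 0 0
EQ       0 1
STORE 0  0
STORE 0  (empty)
PUSH 7   7
DUP      7 7
DIV      1
NEG      -1
PUSH 34  -1 34
SWAP     34 -1
PUSH -7  34 -1 -7
SWAP     34 -7 -1
SWAP     34 -1 -7
SWAP     34 -7 -1

[34, -7, -1]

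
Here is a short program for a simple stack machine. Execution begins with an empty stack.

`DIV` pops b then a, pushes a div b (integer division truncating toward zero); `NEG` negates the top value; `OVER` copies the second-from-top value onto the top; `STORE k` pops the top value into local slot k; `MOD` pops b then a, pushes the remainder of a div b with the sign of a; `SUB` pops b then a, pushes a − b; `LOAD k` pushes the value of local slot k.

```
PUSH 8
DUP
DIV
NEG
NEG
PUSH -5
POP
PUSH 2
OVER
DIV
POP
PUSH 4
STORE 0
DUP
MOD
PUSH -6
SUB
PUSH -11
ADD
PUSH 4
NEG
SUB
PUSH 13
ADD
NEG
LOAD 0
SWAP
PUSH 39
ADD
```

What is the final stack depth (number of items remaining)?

PUSH 8   → [8]
DUP      → [8, 8]
DIV      → [1]
NEG      → [-1]
NEG      → [1]
PUSH -5  → [1, -5]
POP      → [1]
PUSH 2   → [1, 2]
OVER     → [1, 2, 1]
DIV      → [1, 2]
POP      → [1]
PUSH 4   → [1, 4]
STORE 0  → [1]
DUP      → [1, 1]
MOD      → [0]
PUSH -6  → [0, -6]
SUB      → [6]
PUSH -11 → [6, -11]
ADD      → [-5]
PUSH 4   → [-5, 4]
NEG      → [-5, -4]
SUB      → [-1]
PUSH 13  → [-1, 13]
ADD      → [12]
NEG      → [-12]
LOAD 0   → [-12, 4]
SWAP     → [4, -12]
PUSH 39  → [4, -12, 39]
ADD      → [4, 27]

2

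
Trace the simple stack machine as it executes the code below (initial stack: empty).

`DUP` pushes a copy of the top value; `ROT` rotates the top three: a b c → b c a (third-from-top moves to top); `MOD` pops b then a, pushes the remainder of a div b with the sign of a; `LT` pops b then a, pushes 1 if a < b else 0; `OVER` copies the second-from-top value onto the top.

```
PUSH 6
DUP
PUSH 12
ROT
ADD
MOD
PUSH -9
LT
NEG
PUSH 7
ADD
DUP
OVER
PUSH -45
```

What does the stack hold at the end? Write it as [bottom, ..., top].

[7, 7, 7, -45]

PUSH 6   -> 6
DUP      -> 6 6
PUSH 12  -> 6 6 12
ROT      -> 6 12 6
ADD      -> 6 18
MOD      -> 6
PUSH -9  -> 6 -9
LT       -> 0
NEG      -> 0
PUSH 7   -> 0 7
ADD      -> 7
DUP      -> 7 7
OVER     -> 7 7 7
PUSH -45 -> 7 7 7 -45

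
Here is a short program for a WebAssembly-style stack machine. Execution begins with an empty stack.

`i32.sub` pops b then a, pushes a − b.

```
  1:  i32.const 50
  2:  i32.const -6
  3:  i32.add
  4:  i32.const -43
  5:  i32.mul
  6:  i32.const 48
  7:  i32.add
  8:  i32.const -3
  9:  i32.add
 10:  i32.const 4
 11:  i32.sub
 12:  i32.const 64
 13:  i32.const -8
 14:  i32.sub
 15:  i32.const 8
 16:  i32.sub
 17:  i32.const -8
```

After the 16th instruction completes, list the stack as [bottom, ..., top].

i32.const 50  -> 50
i32.const -6  -> 50 -6
i32.add       -> 44
i32.const -43 -> 44 -43
i32.mul       -> -1892
i32.const 48  -> -1892 48
i32.add       -> -1844
i32.const -3  -> -1844 -3
i32.add       -> -1847
i32.const 4   -> -1847 4
i32.sub       -> -1851
i32.const 64  -> -1851 64
i32.const -8  -> -1851 64 -8
i32.sub       -> -1851 72
i32.const 8   -> -1851 72 8
i32.sub       -> -1851 64

[-1851, 64]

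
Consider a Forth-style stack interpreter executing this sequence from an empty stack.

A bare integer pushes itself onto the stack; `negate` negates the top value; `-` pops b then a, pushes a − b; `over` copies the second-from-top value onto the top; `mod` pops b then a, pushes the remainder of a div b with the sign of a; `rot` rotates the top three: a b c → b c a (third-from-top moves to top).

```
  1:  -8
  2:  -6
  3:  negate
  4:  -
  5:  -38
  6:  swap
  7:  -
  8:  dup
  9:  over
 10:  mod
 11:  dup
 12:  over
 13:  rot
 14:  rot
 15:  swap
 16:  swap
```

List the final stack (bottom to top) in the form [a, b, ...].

[-24, 0, 0, 0]

-8      -8
-6      -8 -6
negate  -8 6
-       -14
-38     -14 -38
swap    -38 -14
-       -24
dup     -24 -24
over    -24 -24 -24
mod     -24 0
dup     -24 0 0
over    -24 0 0 0
rot     -24 0 0 0
rot     -24 0 0 0
swap    -24 0 0 0
swap    -24 0 0 0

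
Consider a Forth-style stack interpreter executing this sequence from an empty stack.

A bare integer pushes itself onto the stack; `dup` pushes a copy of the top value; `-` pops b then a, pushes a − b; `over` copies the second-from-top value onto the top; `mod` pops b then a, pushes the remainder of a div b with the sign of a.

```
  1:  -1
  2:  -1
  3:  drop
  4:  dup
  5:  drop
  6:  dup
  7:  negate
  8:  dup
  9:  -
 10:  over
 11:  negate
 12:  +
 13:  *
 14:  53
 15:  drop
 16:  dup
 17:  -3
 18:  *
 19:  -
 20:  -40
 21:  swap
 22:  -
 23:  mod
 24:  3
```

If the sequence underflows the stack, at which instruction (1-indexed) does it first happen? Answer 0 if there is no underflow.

23

-1     -> [-1]
-1     -> [-1, -1]
drop   -> [-1]
dup    -> [-1, -1]
drop   -> [-1]
dup    -> [-1, -1]
negate -> [-1, 1]
dup    -> [-1, 1, 1]
-      -> [-1, 0]
over   -> [-1, 0, -1]
negate -> [-1, 0, 1]
+      -> [-1, 1]
*      -> [-1]
53     -> [-1, 53]
drop   -> [-1]
dup    -> [-1, -1]
-3     -> [-1, -1, -3]
*      -> [-1, 3]
-      -> [-4]
-40    -> [-4, -40]
swap   -> [-40, -4]
-      -> [-36]
mod  — needs 2 operands, stack has 1 → underflow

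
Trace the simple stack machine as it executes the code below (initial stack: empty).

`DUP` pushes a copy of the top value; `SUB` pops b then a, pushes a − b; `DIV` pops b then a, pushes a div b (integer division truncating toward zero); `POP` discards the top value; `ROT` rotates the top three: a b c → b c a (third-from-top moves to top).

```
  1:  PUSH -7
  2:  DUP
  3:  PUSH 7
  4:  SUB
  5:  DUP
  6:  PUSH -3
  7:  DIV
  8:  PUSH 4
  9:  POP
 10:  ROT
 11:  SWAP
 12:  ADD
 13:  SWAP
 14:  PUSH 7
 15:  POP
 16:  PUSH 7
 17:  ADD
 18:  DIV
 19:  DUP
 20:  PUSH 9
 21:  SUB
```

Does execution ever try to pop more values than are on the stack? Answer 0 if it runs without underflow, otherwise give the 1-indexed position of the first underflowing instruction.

0

PUSH -7 -> [-7]
DUP     -> [-7, -7]
PUSH 7  -> [-7, -7, 7]
SUB     -> [-7, -14]
DUP     -> [-7, -14, -14]
PUSH -3 -> [-7, -14, -14, -3]
DIV     -> [-7, -14, 4]
PUSH 4  -> [-7, -14, 4, 4]
POP     -> [-7, -14, 4]
ROT     -> [-14, 4, -7]
SWAP    -> [-14, -7, 4]
ADD     -> [-14, -3]
SWAP    -> [-3, -14]
PUSH 7  -> [-3, -14, 7]
POP     -> [-3, -14]
PUSH 7  -> [-3, -14, 7]
ADD     -> [-3, -7]
DIV     -> [0]
DUP     -> [0, 0]
PUSH 9  -> [0, 0, 9]
SUB     -> [0, -9]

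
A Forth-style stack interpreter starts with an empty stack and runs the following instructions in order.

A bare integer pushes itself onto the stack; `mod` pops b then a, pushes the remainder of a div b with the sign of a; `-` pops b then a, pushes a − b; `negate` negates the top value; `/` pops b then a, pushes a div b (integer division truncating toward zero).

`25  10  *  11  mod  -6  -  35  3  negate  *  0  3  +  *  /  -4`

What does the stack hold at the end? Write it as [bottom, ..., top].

[0, -4]

25     → 25
10     → 25 10
*      → 250
11     → 250 11
mod    → 8
-6     → 8 -6
-      → 14
35     → 14 35
3      → 14 35 3
negate → 14 35 -3
*      → 14 -105
0      → 14 -105 0
3      → 14 -105 0 3
+      → 14 -105 3
*      → 14 -315
/      → 0
-4     → 0 -4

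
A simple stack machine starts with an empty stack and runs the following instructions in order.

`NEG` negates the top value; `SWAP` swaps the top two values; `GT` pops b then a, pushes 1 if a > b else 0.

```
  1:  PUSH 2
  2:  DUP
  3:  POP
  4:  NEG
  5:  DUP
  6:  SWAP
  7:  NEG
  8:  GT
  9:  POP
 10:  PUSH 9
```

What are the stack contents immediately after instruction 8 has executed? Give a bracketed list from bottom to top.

[0]

PUSH 2 : 2
DUP    : 2 2
POP    : 2
NEG    : -2
DUP    : -2 -2
SWAP   : -2 -2
NEG    : -2 2
GT     : 0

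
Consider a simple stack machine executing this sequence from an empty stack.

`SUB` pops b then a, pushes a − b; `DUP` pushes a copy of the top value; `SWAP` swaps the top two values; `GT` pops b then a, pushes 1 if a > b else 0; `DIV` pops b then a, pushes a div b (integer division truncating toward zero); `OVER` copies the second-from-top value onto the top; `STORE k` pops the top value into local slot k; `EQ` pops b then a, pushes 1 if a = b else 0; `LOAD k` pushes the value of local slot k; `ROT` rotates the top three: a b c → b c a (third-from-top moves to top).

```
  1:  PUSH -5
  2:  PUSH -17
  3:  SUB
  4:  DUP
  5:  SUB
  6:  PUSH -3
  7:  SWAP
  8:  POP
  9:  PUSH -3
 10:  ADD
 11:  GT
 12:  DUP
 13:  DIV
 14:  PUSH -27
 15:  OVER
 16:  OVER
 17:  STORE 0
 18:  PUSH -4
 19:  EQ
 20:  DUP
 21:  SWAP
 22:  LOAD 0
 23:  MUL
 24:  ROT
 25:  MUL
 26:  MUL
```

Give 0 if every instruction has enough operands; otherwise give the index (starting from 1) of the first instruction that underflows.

PUSH -5  : -5
PUSH -17 : -5 -17
SUB      : 12
DUP      : 12 12
SUB      : 0
PUSH -3  : 0 -3
SWAP     : -3 0
POP      : -3
PUSH -3  : -3 -3
ADD      : -6
GT  — needs 2 operands, stack has 1 → underflow

11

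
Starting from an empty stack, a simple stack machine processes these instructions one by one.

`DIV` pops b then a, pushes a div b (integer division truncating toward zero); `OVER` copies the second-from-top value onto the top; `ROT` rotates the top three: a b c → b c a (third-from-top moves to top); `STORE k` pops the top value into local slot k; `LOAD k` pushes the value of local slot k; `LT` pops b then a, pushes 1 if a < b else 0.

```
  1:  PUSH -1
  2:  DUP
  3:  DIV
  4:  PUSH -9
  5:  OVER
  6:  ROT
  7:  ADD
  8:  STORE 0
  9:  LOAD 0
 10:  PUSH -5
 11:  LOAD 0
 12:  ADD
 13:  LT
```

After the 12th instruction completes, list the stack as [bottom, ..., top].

PUSH -1 : -1
DUP     : -1 -1
DIV     : 1
PUSH -9 : 1 -9
OVER    : 1 -9 1
ROT     : -9 1 1
ADD     : -9 2
STORE 0 : -9
LOAD 0  : -9 2
PUSH -5 : -9 2 -5
LOAD 0  : -9 2 -5 2
ADD     : -9 2 -3

[-9, 2, -3]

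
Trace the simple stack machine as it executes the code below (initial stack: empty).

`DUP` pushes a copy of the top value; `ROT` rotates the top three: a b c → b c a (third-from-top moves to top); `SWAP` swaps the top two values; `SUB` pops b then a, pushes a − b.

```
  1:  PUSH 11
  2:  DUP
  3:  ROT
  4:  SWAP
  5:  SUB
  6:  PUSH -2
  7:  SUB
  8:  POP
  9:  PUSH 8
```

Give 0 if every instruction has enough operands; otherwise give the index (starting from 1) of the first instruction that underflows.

PUSH 11 -> [11]
DUP     -> [11, 11]
ROT  — needs 3 operands, stack has 2 → underflow

3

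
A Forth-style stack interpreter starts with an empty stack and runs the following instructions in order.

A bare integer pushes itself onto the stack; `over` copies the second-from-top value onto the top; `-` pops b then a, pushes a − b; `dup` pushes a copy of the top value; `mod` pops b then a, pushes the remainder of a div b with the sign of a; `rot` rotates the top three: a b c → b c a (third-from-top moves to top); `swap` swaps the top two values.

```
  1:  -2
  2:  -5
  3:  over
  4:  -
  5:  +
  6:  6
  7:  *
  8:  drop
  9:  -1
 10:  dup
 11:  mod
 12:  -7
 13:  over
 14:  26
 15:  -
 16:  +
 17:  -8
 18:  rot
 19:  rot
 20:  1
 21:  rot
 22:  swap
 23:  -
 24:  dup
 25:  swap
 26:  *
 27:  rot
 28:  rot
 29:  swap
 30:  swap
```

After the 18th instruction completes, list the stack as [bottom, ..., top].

[-33, -8, 0]

-2    [-2]
-5    [-2, -5]
over  [-2, -5, -2]
-     [-2, -3]
+     [-5]
6     [-5, 6]
*     [-30]
drop  []
-1    [-1]
dup   [-1, -1]
mod   [0]
-7    [0, -7]
over  [0, -7, 0]
26    [0, -7, 0, 26]
-     [0, -7, -26]
+     [0, -33]
-8    [0, -33, -8]
rot   [-33, -8, 0]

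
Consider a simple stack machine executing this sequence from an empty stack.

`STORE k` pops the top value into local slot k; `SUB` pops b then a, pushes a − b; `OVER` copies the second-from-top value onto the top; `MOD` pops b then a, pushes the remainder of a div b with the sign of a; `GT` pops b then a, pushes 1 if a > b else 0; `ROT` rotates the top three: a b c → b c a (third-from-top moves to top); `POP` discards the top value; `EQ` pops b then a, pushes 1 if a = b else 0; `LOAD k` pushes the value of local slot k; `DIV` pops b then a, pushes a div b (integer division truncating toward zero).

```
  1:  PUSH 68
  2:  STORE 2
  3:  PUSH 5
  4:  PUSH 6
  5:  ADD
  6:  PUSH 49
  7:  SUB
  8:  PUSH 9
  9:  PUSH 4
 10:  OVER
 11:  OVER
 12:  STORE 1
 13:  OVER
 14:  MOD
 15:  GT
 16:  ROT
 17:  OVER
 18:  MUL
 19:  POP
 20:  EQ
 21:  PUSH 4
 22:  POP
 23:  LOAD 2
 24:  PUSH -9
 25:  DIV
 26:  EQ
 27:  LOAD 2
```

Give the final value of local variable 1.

PUSH 68 : 68
STORE 2 : (empty)
PUSH 5  : 5
PUSH 6  : 5 6
ADD     : 11
PUSH 49 : 11 49
SUB     : -38
PUSH 9  : -38 9
PUSH 4  : -38 9 4
OVER    : -38 9 4 9
OVER    : -38 9 4 9 4
STORE 1 : -38 9 4 9
OVER    : -38 9 4 9 4
MOD     : -38 9 4 1
GT      : -38 9 1
ROT     : 9 1 -38
OVER    : 9 1 -38 1
MUL     : 9 1 -38
POP     : 9 1
EQ      : 0
PUSH 4  : 0 4
POP     : 0
LOAD 2  : 0 68
PUSH -9 : 0 68 -9
DIV     : 0 -7
EQ      : 0
LOAD 2  : 0 68

4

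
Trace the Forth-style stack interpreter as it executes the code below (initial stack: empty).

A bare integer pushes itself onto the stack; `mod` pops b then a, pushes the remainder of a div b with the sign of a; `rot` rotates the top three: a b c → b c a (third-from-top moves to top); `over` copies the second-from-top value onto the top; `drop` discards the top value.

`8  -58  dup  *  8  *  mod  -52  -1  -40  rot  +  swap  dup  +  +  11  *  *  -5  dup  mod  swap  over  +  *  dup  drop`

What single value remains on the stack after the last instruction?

0

8    -> 8
-58  -> 8 -58
dup  -> 8 -58 -58
*    -> 8 3364
8    -> 8 3364 8
*    -> 8 26912
mod  -> 8
-52  -> 8 -52
-1   -> 8 -52 -1
-40  -> 8 -52 -1 -40
rot  -> 8 -1 -40 -52
+    -> 8 -1 -92
swap -> 8 -92 -1
dup  -> 8 -92 -1 -1
+    -> 8 -92 -2
+    -> 8 -94
11   -> 8 -94 11
*    -> 8 -1034
*    -> -8272
-5   -> -8272 -5
dup  -> -8272 -5 -5
mod  -> -8272 0
swap -> 0 -8272
over -> 0 -8272 0
+    -> 0 -8272
*    -> 0
dup  -> 0 0
drop -> 0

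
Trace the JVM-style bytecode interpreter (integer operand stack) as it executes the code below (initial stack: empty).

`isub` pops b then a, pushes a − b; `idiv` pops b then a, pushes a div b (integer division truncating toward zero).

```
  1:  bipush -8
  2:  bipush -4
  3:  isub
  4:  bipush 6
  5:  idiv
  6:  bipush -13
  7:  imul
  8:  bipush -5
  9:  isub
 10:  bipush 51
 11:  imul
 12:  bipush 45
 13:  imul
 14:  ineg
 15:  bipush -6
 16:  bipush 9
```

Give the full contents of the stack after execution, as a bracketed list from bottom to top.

bipush -8   [-8]
bipush -4   [-8, -4]
isub        [-4]
bipush 6    [-4, 6]
idiv        [0]
bipush -13  [0, -13]
imul        [0]
bipush -5   [0, -5]
isub        [5]
bipush 51   [5, 51]
imul        [255]
bipush 45   [255, 45]
imul        [11475]
ineg        [-11475]
bipush -6   [-11475, -6]
bipush 9    [-11475, -6, 9]

[-11475, -6, 9]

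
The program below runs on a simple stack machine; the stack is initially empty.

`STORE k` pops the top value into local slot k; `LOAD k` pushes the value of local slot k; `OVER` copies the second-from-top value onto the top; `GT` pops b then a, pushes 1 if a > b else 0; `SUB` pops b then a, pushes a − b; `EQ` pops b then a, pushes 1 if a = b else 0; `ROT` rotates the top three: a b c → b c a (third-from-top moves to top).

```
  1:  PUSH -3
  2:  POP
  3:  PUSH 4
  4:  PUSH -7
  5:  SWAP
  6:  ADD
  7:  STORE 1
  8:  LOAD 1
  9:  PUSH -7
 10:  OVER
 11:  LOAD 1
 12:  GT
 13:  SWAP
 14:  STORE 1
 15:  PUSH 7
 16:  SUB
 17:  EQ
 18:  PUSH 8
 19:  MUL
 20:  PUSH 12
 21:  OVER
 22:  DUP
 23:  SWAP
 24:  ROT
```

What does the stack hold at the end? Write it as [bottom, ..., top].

PUSH -3  [-3]
POP      []
PUSH 4   [4]
PUSH -7  [4, -7]
SWAP     [-7, 4]
ADD      [-3]
STORE 1  []
LOAD 1   [-3]
PUSH -7  [-3, -7]
OVER     [-3, -7, -3]
LOAD 1   [-3, -7, -3, -3]
GT       [-3, -7, 0]
SWAP     [-3, 0, -7]
STORE 1  [-3, 0]
PUSH 7   [-3, 0, 7]
SUB      [-3, -7]
EQ       [0]
PUSH 8   [0, 8]
MUL      [0]
PUSH 12  [0, 12]
OVER     [0, 12, 0]
DUP      [0, 12, 0, 0]
SWAP     [0, 12, 0, 0]
ROT      [0, 0, 0, 12]

[0, 0, 0, 12]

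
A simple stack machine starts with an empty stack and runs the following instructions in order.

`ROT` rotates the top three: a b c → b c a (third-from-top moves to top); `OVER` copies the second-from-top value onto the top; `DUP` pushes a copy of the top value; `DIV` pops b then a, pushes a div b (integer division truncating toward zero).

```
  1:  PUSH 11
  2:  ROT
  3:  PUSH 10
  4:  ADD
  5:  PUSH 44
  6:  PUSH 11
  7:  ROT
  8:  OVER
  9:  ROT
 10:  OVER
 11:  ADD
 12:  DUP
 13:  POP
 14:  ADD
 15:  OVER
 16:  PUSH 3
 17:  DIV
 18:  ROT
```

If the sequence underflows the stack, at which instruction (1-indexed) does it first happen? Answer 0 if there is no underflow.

PUSH 11 → [11]
ROT  — needs 3 operands, stack has 1 → underflow

2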